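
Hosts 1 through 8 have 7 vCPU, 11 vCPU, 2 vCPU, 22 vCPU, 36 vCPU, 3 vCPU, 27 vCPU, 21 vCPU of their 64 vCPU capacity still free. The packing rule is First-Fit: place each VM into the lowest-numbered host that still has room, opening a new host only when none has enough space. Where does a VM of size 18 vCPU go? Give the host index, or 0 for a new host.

Hosts with room: host 4 (22 vCPU), host 5 (36 vCPU), host 7 (27 vCPU), host 8 (21 vCPU).
The first with room is host 4.

4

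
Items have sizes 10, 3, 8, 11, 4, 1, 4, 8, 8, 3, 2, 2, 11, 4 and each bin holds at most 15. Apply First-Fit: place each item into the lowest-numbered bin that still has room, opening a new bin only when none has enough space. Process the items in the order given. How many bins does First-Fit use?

6

Put 10 in bin 1; 5 remain.
Put 3 in bin 1; 2 remain.
Put 8 in bin 2; 7 remain.
Put 11 in bin 3; 4 remain.
Put 4 in bin 2; 3 remain.
Put 1 in bin 1; 1 remain.
Put 4 in bin 3; 0 remain.
Put 8 in bin 4; 7 remain.
Put 8 in bin 5; 7 remain.
Put 3 in bin 2; 0 remain.
Put 2 in bin 4; 5 remain.
Put 2 in bin 4; 3 remain.
Put 11 in bin 6; 4 remain.
Put 4 in bin 5; 3 remain.
Final bins: [10,3,1] [8,4,3] [11,4] [8,2,2] [8,4] [11].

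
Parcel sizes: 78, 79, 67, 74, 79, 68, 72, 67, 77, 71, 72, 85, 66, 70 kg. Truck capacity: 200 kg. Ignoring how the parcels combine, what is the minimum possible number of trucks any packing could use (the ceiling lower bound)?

6 trucks

Total size = 78 + 79 + 67 + 74 + 79 + 68 + 72 + 67 + 77 + 71 + 72 + 85 + 66 + 70 = 1025 kg.
⌈1025 / 200⌉ = 6.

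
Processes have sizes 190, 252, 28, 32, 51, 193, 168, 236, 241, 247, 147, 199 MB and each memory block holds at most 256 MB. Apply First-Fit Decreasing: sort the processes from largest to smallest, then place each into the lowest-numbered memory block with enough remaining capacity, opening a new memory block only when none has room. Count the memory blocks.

9

Sorted descending: 252, 247, 241, 236, 199, 193, 190, 168, 147, 51, 32, 28.
Put 252 MB in memory block 1; 4 MB remain.
Put 247 MB in memory block 2; 9 MB remain.
Put 241 MB in memory block 3; 15 MB remain.
Put 236 MB in memory block 4; 20 MB remain.
Put 199 MB in memory block 5; 57 MB remain.
Put 193 MB in memory block 6; 63 MB remain.
Put 190 MB in memory block 7; 66 MB remain.
Put 168 MB in memory block 8; 88 MB remain.
Put 147 MB in memory block 9; 109 MB remain.
Put 51 MB in memory block 5; 6 MB remain.
Put 32 MB in memory block 6; 31 MB remain.
Put 28 MB in memory block 6; 3 MB remain.
Final memory blocks: [252] [247] [241] [236] [199,51] [193,32,28] [190] [168] [147].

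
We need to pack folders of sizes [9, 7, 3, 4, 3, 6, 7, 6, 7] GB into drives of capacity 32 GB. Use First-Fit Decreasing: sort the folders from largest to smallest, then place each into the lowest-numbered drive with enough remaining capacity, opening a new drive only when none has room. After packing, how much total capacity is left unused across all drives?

Sorted descending: 9, 7, 7, 7, 6, 6, 4, 3, 3.
9 GB → drive 1 (remaining 23 GB)
7 GB → drive 1 (remaining 16 GB)
7 GB → drive 1 (remaining 9 GB)
7 GB → drive 1 (remaining 2 GB)
6 GB → drive 2 (remaining 26 GB)
6 GB → drive 2 (remaining 20 GB)
4 GB → drive 2 (remaining 16 GB)
3 GB → drive 2 (remaining 13 GB)
3 GB → drive 2 (remaining 10 GB)
2 drives × 32 GB = 64 GB; used 52 GB; unused 12 GB.

12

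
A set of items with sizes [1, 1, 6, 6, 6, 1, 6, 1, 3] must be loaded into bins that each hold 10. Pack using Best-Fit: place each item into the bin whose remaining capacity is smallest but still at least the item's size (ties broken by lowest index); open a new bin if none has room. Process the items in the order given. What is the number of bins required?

4

Put 1 in bin 1; 9 remain.
Put 1 in bin 1; 8 remain.
Put 6 in bin 1; 2 remain.
Put 6 in bin 2; 4 remain.
Put 6 in bin 3; 4 remain.
Put 1 in bin 1; 1 remain.
Put 6 in bin 4; 4 remain.
Put 1 in bin 1; 0 remain.
Put 3 in bin 2; 1 remain.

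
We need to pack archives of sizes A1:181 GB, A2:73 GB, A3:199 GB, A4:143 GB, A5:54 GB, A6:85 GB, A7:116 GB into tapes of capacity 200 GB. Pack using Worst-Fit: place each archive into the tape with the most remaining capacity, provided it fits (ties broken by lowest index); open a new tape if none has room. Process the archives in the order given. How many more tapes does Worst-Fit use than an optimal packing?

Worst-Fit: [181] [73,54] [199] [143] [85] [116] → 6 tapes.
Total size 851 GB; any packing needs at least ⌈851/200⌉ = 5 tapes.
An optimal packing achieves that bound: [199] [181] [143,54] [116,73] [85] → 5 tapes.
Excess: 6 − 5 = 1.

1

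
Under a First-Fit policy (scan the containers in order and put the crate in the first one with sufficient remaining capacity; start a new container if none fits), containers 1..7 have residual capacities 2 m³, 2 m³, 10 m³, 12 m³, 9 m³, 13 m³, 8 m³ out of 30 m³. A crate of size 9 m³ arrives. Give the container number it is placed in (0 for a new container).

Containers with room: container 3 (10 m³), container 4 (12 m³), container 5 (9 m³), container 6 (13 m³).
The first with room is container 3.

3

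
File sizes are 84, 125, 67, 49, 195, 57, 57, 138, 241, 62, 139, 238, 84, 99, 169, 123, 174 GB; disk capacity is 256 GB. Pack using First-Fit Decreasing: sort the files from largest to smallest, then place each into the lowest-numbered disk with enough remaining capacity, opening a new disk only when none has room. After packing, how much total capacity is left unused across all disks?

Sorted descending: 241, 238, 195, 174, 169, 139, 138, 125, 123, 99, 84, 84, 67, 62, 57, 57, 49.
Put 241 GB in disk 1; 15 GB remain.
Put 238 GB in disk 2; 18 GB remain.
Put 195 GB in disk 3; 61 GB remain.
Put 174 GB in disk 4; 82 GB remain.
Put 169 GB in disk 5; 87 GB remain.
Put 139 GB in disk 6; 117 GB remain.
Put 138 GB in disk 7; 118 GB remain.
Put 125 GB in disk 8; 131 GB remain.
Put 123 GB in disk 8; 8 GB remain.
Put 99 GB in disk 6; 18 GB remain.
Put 84 GB in disk 5; 3 GB remain.
Put 84 GB in disk 7; 34 GB remain.
Put 67 GB in disk 4; 15 GB remain.
Put 62 GB in disk 9; 194 GB remain.
Put 57 GB in disk 3; 4 GB remain.
Put 57 GB in disk 9; 137 GB remain.
Put 49 GB in disk 9; 88 GB remain.
9 disks × 256 GB = 2304 GB; used 2101 GB; unused 203 GB.

203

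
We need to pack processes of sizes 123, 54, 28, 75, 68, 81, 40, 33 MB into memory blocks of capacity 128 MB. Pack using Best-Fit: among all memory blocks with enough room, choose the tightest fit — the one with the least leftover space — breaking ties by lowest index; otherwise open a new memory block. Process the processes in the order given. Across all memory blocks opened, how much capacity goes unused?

Put 123 MB in memory block 1; 5 MB remain.
Put 54 MB in memory block 2; 74 MB remain.
Put 28 MB in memory block 2; 46 MB remain.
Put 75 MB in memory block 3; 53 MB remain.
Put 68 MB in memory block 4; 60 MB remain.
Put 81 MB in memory block 5; 47 MB remain.
Put 40 MB in memory block 2; 6 MB remain.
Put 33 MB in memory block 5; 14 MB remain.
5 memory blocks × 128 MB = 640 MB; used 502 MB; unused 138 MB.

138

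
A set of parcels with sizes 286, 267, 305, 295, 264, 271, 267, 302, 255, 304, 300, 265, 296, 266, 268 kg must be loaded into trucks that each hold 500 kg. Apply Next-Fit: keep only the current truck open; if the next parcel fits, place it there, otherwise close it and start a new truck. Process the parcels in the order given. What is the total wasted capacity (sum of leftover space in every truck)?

3289

truck 1: place 286 kg, 214 kg left
truck 2: place 267 kg, 233 kg left
truck 3: place 305 kg, 195 kg left
truck 4: place 295 kg, 205 kg left
truck 5: place 264 kg, 236 kg left
truck 6: place 271 kg, 229 kg left
truck 7: place 267 kg, 233 kg left
truck 8: place 302 kg, 198 kg left
truck 9: place 255 kg, 245 kg left
truck 10: place 304 kg, 196 kg left
truck 11: place 300 kg, 200 kg left
truck 12: place 265 kg, 235 kg left
truck 13: place 296 kg, 204 kg left
truck 14: place 266 kg, 234 kg left
truck 15: place 268 kg, 232 kg left
15 trucks × 500 kg = 7500 kg; used 4211 kg; unused 3289 kg.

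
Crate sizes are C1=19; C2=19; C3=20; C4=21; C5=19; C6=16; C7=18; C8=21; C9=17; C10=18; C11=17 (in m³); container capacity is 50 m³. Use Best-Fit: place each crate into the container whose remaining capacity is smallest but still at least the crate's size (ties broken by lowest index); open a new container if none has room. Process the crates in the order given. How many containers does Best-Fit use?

container 1: place C1 (19 m³), 31 m³ left
container 1: place C2 (19 m³), 12 m³ left
container 2: place C3 (20 m³), 30 m³ left
container 2: place C4 (21 m³), 9 m³ left
container 3: place C5 (19 m³), 31 m³ left
container 3: place C6 (16 m³), 15 m³ left
container 4: place C7 (18 m³), 32 m³ left
container 4: place C8 (21 m³), 11 m³ left
container 5: place C9 (17 m³), 33 m³ left
container 5: place C10 (18 m³), 15 m³ left
container 6: place C11 (17 m³), 33 m³ left

6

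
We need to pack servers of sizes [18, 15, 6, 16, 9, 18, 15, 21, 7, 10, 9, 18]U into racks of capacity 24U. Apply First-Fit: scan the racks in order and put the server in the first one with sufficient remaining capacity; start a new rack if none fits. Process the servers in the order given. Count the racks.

8 racks

Put 18U in rack 1; 6U remain.
Put 15U in rack 2; 9U remain.
Put 6U in rack 1; 0U remain.
Put 16U in rack 3; 8U remain.
Put 9U in rack 2; 0U remain.
Put 18U in rack 4; 6U remain.
Put 15U in rack 5; 9U remain.
Put 21U in rack 6; 3U remain.
Put 7U in rack 3; 1U remain.
Put 10U in rack 7; 14U remain.
Put 9U in rack 5; 0U remain.
Put 18U in rack 8; 6U remain.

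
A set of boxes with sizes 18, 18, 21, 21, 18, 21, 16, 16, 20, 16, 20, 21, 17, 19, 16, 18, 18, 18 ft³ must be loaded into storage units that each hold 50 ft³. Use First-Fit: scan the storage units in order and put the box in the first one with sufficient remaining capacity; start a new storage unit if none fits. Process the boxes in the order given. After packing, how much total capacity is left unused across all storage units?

Put 18 ft³ in storage unit 1; 32 ft³ remain.
Put 18 ft³ in storage unit 1; 14 ft³ remain.
Put 21 ft³ in storage unit 2; 29 ft³ remain.
Put 21 ft³ in storage unit 2; 8 ft³ remain.
Put 18 ft³ in storage unit 3; 32 ft³ remain.
Put 21 ft³ in storage unit 3; 11 ft³ remain.
Put 16 ft³ in storage unit 4; 34 ft³ remain.
Put 16 ft³ in storage unit 4; 18 ft³ remain.
Put 20 ft³ in storage unit 5; 30 ft³ remain.
Put 16 ft³ in storage unit 4; 2 ft³ remain.
Put 20 ft³ in storage unit 5; 10 ft³ remain.
Put 21 ft³ in storage unit 6; 29 ft³ remain.
Put 17 ft³ in storage unit 6; 12 ft³ remain.
Put 19 ft³ in storage unit 7; 31 ft³ remain.
Put 16 ft³ in storage unit 7; 15 ft³ remain.
Put 18 ft³ in storage unit 8; 32 ft³ remain.
Put 18 ft³ in storage unit 8; 14 ft³ remain.
Put 18 ft³ in storage unit 9; 32 ft³ remain.
9 storage units × 50 ft³ = 450 ft³; used 332 ft³; unused 118 ft³.

118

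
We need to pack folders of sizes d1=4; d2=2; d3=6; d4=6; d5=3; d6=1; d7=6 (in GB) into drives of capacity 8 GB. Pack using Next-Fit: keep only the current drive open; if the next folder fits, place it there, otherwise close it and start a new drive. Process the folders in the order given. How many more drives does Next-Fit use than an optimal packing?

Next-Fit: [4,2] [6] [6] [3,1] [6] → 5 drives.
Total size 28 GB; any packing needs at least ⌈28/8⌉ = 4 drives.
An optimal packing achieves that bound: [6,2] [6,1] [6] [4,3] → 4 drives.
Excess: 5 − 4 = 1.

1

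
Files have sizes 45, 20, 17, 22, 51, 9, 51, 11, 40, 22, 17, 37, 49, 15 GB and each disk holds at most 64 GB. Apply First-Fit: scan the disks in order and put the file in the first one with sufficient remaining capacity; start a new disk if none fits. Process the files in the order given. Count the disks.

7

Put 45 GB in disk 1; 19 GB remain.
Put 20 GB in disk 2; 44 GB remain.
Put 17 GB in disk 1; 2 GB remain.
Put 22 GB in disk 2; 22 GB remain.
Put 51 GB in disk 3; 13 GB remain.
Put 9 GB in disk 2; 13 GB remain.
Put 51 GB in disk 4; 13 GB remain.
Put 11 GB in disk 2; 2 GB remain.
Put 40 GB in disk 5; 24 GB remain.
Put 22 GB in disk 5; 2 GB remain.
Put 17 GB in disk 6; 47 GB remain.
Put 37 GB in disk 6; 10 GB remain.
Put 49 GB in disk 7; 15 GB remain.
Put 15 GB in disk 7; 0 GB remain.
Final disks: [45,17] [20,22,9,11] [51] [51] [40,22] [17,37] [49,15].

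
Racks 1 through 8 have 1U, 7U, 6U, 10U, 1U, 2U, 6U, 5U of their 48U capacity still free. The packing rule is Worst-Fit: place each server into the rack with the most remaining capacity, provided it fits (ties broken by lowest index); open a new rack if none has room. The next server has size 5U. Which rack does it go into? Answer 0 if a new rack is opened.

Racks with room: rack 2 (7U), rack 3 (6U), rack 4 (10U), rack 7 (6U), rack 8 (5U).
Most room is rack 4 with 10U free.

4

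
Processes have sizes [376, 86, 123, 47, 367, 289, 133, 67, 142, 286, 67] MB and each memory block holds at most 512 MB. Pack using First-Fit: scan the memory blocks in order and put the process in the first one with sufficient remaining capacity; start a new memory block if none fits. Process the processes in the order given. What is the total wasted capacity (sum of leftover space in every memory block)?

Put 376 MB in memory block 1; 136 MB remain.
Put 86 MB in memory block 1; 50 MB remain.
Put 123 MB in memory block 2; 389 MB remain.
Put 47 MB in memory block 1; 3 MB remain.
Put 367 MB in memory block 2; 22 MB remain.
Put 289 MB in memory block 3; 223 MB remain.
Put 133 MB in memory block 3; 90 MB remain.
Put 67 MB in memory block 3; 23 MB remain.
Put 142 MB in memory block 4; 370 MB remain.
Put 286 MB in memory block 4; 84 MB remain.
Put 67 MB in memory block 4; 17 MB remain.
4 memory blocks × 512 MB = 2048 MB; used 1983 MB; unused 65 MB.

65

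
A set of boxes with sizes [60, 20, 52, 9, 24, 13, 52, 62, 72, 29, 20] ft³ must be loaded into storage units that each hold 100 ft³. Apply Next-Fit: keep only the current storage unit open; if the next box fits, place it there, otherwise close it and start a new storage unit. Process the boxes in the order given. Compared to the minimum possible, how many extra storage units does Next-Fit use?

Next-Fit: [60,20] [52,9,24,13] [52] [62] [72] [29,20] → 6 storage units.
Total size 413 ft³; any packing needs at least ⌈413/100⌉ = 5 storage units.
An optimal packing achieves that bound: [72,24] [62,29,9] [60,20,20] [52,13] [52] → 5 storage units.
Excess: 6 − 5 = 1.

1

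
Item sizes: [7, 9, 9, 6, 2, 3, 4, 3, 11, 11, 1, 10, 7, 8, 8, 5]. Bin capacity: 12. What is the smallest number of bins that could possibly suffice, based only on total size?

Total size = 7 + 9 + 9 + 6 + 2 + 3 + 4 + 3 + 11 + 11 + 1 + 10 + 7 + 8 + 8 + 5 = 104.
⌈104 / 12⌉ = 9.

9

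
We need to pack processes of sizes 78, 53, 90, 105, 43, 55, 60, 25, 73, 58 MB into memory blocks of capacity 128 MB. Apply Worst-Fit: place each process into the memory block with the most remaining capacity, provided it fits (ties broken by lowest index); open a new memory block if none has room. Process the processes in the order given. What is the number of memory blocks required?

Put 78 MB in memory block 1; 50 MB remain.
Put 53 MB in memory block 2; 75 MB remain.
Put 90 MB in memory block 3; 38 MB remain.
Put 105 MB in memory block 4; 23 MB remain.
Put 43 MB in memory block 2; 32 MB remain.
Put 55 MB in memory block 5; 73 MB remain.
Put 60 MB in memory block 5; 13 MB remain.
Put 25 MB in memory block 1; 25 MB remain.
Put 73 MB in memory block 6; 55 MB remain.
Put 58 MB in memory block 7; 70 MB remain.
Final memory blocks: [78,25] [53,43] [90] [105] [55,60] [73] [58].

7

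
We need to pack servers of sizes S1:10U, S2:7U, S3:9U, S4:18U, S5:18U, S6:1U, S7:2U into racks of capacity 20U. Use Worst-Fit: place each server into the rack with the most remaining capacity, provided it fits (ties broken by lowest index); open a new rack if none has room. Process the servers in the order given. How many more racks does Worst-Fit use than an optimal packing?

0

Worst-Fit: [10,7] [9,1,2] [18] [18] → 4 racks.
Total size 65U; any packing needs at least ⌈65/20⌉ = 4 racks.
So 4 is already optimal.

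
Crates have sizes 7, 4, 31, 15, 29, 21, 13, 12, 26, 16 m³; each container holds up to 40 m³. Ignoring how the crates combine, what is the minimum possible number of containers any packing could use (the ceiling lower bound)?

5 containers

Total size = 7 + 4 + 31 + 15 + 29 + 21 + 13 + 12 + 26 + 16 = 174 m³.
⌈174 / 40⌉ = 5.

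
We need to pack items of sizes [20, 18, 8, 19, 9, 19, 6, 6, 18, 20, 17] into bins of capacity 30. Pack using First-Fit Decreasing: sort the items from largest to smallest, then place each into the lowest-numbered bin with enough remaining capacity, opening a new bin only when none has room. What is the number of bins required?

7

Sorted descending: 20, 20, 19, 19, 18, 18, 17, 9, 8, 6, 6.
Put 20 in bin 1; 10 remain.
Put 20 in bin 2; 10 remain.
Put 19 in bin 3; 11 remain.
Put 19 in bin 4; 11 remain.
Put 18 in bin 5; 12 remain.
Put 18 in bin 6; 12 remain.
Put 17 in bin 7; 13 remain.
Put 9 in bin 1; 1 remain.
Put 8 in bin 2; 2 remain.
Put 6 in bin 3; 5 remain.
Put 6 in bin 4; 5 remain.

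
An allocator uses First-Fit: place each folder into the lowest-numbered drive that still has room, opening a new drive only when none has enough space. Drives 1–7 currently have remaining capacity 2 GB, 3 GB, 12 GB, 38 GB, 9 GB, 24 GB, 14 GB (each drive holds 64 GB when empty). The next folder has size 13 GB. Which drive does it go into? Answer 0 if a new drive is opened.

4

Drives with room: drive 4 (38 GB), drive 6 (24 GB), drive 7 (14 GB).
The first with room is drive 4.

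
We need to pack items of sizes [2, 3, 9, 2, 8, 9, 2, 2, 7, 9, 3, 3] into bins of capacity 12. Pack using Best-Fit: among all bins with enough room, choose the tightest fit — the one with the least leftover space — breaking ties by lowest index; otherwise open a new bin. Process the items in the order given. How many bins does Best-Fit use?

6

Put 2 in bin 1; 10 remain.
Put 3 in bin 1; 7 remain.
Put 9 in bin 2; 3 remain.
Put 2 in bin 2; 1 remain.
Put 8 in bin 3; 4 remain.
Put 9 in bin 4; 3 remain.
Put 2 in bin 4; 1 remain.
Put 2 in bin 3; 2 remain.
Put 7 in bin 1; 0 remain.
Put 9 in bin 5; 3 remain.
Put 3 in bin 5; 0 remain.
Put 3 in bin 6; 9 remain.
Final bins: [2,3,7] [9,2] [8,2] [9,2] [9,3] [3].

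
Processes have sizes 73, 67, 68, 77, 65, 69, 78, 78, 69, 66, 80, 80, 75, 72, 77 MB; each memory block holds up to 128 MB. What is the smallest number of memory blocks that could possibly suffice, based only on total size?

Total size = 73 + 67 + 68 + 77 + 65 + 69 + 78 + 78 + 69 + 66 + 80 + 80 + 75 + 72 + 77 = 1094 MB.
⌈1094 / 128⌉ = 9.

9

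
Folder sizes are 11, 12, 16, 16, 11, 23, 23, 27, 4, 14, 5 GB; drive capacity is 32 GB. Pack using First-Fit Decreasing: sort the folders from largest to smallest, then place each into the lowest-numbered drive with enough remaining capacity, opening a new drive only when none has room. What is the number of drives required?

Sorted descending: 27, 23, 23, 16, 16, 14, 12, 11, 11, 5, 4.
Put 27 GB in drive 1; 5 GB remain.
Put 23 GB in drive 2; 9 GB remain.
Put 23 GB in drive 3; 9 GB remain.
Put 16 GB in drive 4; 16 GB remain.
Put 16 GB in drive 4; 0 GB remain.
Put 14 GB in drive 5; 18 GB remain.
Put 12 GB in drive 5; 6 GB remain.
Put 11 GB in drive 6; 21 GB remain.
Put 11 GB in drive 6; 10 GB remain.
Put 5 GB in drive 1; 0 GB remain.
Put 4 GB in drive 2; 5 GB remain.

6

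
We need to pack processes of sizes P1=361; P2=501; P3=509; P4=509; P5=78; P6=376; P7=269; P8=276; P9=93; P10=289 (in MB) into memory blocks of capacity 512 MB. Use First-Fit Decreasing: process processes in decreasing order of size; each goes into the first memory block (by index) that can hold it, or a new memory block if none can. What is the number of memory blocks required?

8

Sorted descending: 509, 509, 501, 376, 361, 289, 276, 269, 93, 78.
memory block 1: place 509 MB, 3 MB left
memory block 2: place 509 MB, 3 MB left
memory block 3: place 501 MB, 11 MB left
memory block 4: place 376 MB, 136 MB left
memory block 5: place 361 MB, 151 MB left
memory block 6: place 289 MB, 223 MB left
memory block 7: place 276 MB, 236 MB left
memory block 8: place 269 MB, 243 MB left
memory block 4: place 93 MB, 43 MB left
memory block 5: place 78 MB, 73 MB left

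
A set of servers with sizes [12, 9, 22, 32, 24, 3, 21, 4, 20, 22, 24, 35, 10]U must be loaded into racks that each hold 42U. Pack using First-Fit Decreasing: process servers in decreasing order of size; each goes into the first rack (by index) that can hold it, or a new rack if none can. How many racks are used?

Sorted descending: 35, 32, 24, 24, 22, 22, 21, 20, 12, 10, 9, 4, 3.
rack 1: place 35U, 7U left
rack 2: place 32U, 10U left
rack 3: place 24U, 18U left
rack 4: place 24U, 18U left
rack 5: place 22U, 20U left
rack 6: place 22U, 20U left
rack 7: place 21U, 21U left
rack 5: place 20U, 0U left
rack 3: place 12U, 6U left
rack 2: place 10U, 0U left
rack 4: place 9U, 9U left
rack 1: place 4U, 3U left
rack 1: place 3U, 0U left
Final racks: [35,4,3] [32,10] [24,12] [24,9] [22,20] [22] [21].

7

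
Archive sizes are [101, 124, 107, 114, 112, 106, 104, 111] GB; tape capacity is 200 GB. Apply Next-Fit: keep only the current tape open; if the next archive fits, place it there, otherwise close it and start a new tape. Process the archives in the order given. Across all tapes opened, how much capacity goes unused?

721

101 GB → tape 1 (remaining 99 GB)
124 GB → tape 2 (remaining 76 GB)
107 GB → tape 3 (remaining 93 GB)
114 GB → tape 4 (remaining 86 GB)
112 GB → tape 5 (remaining 88 GB)
106 GB → tape 6 (remaining 94 GB)
104 GB → tape 7 (remaining 96 GB)
111 GB → tape 8 (remaining 89 GB)
8 tapes × 200 GB = 1600 GB; used 879 GB; unused 721 GB.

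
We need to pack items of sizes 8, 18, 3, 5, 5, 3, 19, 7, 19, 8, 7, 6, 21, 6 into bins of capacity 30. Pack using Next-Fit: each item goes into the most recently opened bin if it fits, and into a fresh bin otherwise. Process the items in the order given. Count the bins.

6 bins

bin 1: place 8, 22 left
bin 1: place 18, 4 left
bin 1: place 3, 1 left
bin 2: place 5, 25 left
bin 2: place 5, 20 left
bin 2: place 3, 17 left
bin 3: place 19, 11 left
bin 3: place 7, 4 left
bin 4: place 19, 11 left
bin 4: place 8, 3 left
bin 5: place 7, 23 left
bin 5: place 6, 17 left
bin 6: place 21, 9 left
bin 6: place 6, 3 left
Final bins: [8,18,3] [5,5,3] [19,7] [19,8] [7,6] [21,6].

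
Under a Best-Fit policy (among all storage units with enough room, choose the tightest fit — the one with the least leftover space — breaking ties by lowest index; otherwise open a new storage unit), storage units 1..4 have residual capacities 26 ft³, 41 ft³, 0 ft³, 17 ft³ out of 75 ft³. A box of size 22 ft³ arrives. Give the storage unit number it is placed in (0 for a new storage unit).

Storage units with room: storage unit 1 (26 ft³), storage unit 2 (41 ft³).
Tightest fit is storage unit 1 with 26 ft³ free.

1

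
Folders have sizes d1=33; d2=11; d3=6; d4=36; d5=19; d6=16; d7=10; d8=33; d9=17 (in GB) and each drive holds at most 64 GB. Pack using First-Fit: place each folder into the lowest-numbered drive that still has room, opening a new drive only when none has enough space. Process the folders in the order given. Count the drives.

4 drives

Put d1 (33 GB) in drive 1; 31 GB remain.
Put d2 (11 GB) in drive 1; 20 GB remain.
Put d3 (6 GB) in drive 1; 14 GB remain.
Put d4 (36 GB) in drive 2; 28 GB remain.
Put d5 (19 GB) in drive 2; 9 GB remain.
Put d6 (16 GB) in drive 3; 48 GB remain.
Put d7 (10 GB) in drive 1; 4 GB remain.
Put d8 (33 GB) in drive 3; 15 GB remain.
Put d9 (17 GB) in drive 4; 47 GB remain.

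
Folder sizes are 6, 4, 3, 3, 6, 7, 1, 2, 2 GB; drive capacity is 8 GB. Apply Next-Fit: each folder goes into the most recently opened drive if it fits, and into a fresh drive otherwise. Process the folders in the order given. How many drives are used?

drive 1: place 6 GB, 2 GB left
drive 2: place 4 GB, 4 GB left
drive 2: place 3 GB, 1 GB left
drive 3: place 3 GB, 5 GB left
drive 4: place 6 GB, 2 GB left
drive 5: place 7 GB, 1 GB left
drive 5: place 1 GB, 0 GB left
drive 6: place 2 GB, 6 GB left
drive 6: place 2 GB, 4 GB left

6 drives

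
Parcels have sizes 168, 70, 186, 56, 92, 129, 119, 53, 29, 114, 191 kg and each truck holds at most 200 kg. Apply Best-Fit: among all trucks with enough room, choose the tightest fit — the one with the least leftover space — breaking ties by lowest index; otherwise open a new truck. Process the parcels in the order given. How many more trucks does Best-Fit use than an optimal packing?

Best-Fit: [168,29] [70,56] [186] [92] [129,53] [119] [114] [191] → 8 trucks.
Total size 1207 kg; any packing needs at least ⌈1207/200⌉ = 7 trucks.
An optimal packing achieves that bound: [191] [186] [168,29] [129,70] [119,56] [114,53] [92] → 7 trucks.
Excess: 8 − 7 = 1.

1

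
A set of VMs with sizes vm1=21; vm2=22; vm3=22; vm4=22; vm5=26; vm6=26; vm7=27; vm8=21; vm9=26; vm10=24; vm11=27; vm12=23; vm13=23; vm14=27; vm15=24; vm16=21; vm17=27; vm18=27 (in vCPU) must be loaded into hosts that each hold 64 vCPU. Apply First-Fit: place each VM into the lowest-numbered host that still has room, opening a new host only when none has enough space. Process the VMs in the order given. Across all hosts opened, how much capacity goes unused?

vm1 (21 vCPU) → host 1 (remaining 43 vCPU)
vm2 (22 vCPU) → host 1 (remaining 21 vCPU)
vm3 (22 vCPU) → host 2 (remaining 42 vCPU)
vm4 (22 vCPU) → host 2 (remaining 20 vCPU)
vm5 (26 vCPU) → host 3 (remaining 38 vCPU)
vm6 (26 vCPU) → host 3 (remaining 12 vCPU)
vm7 (27 vCPU) → host 4 (remaining 37 vCPU)
vm8 (21 vCPU) → host 1 (remaining 0 vCPU)
vm9 (26 vCPU) → host 4 (remaining 11 vCPU)
vm10 (24 vCPU) → host 5 (remaining 40 vCPU)
vm11 (27 vCPU) → host 5 (remaining 13 vCPU)
vm12 (23 vCPU) → host 6 (remaining 41 vCPU)
vm13 (23 vCPU) → host 6 (remaining 18 vCPU)
vm14 (27 vCPU) → host 7 (remaining 37 vCPU)
vm15 (24 vCPU) → host 7 (remaining 13 vCPU)
vm16 (21 vCPU) → host 8 (remaining 43 vCPU)
vm17 (27 vCPU) → host 8 (remaining 16 vCPU)
vm18 (27 vCPU) → host 9 (remaining 37 vCPU)
9 hosts × 64 vCPU = 576 vCPU; used 436 vCPU; unused 140 vCPU.

140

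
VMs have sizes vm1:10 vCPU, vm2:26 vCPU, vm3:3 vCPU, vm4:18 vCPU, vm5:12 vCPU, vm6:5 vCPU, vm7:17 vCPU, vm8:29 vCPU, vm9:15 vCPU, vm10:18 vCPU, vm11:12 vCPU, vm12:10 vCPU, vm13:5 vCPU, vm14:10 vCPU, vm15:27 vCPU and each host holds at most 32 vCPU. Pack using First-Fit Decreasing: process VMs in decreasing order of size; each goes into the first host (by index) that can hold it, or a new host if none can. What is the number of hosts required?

Sorted descending: 29, 27, 26, 18, 18, 17, 15, 12, 12, 10, 10, 10, 5, 5, 3.
Put 29 vCPU in host 1; 3 vCPU remain.
Put 27 vCPU in host 2; 5 vCPU remain.
Put 26 vCPU in host 3; 6 vCPU remain.
Put 18 vCPU in host 4; 14 vCPU remain.
Put 18 vCPU in host 5; 14 vCPU remain.
Put 17 vCPU in host 6; 15 vCPU remain.
Put 15 vCPU in host 6; 0 vCPU remain.
Put 12 vCPU in host 4; 2 vCPU remain.
Put 12 vCPU in host 5; 2 vCPU remain.
Put 10 vCPU in host 7; 22 vCPU remain.
Put 10 vCPU in host 7; 12 vCPU remain.
Put 10 vCPU in host 7; 2 vCPU remain.
Put 5 vCPU in host 2; 0 vCPU remain.
Put 5 vCPU in host 3; 1 vCPU remain.
Put 3 vCPU in host 1; 0 vCPU remain.

7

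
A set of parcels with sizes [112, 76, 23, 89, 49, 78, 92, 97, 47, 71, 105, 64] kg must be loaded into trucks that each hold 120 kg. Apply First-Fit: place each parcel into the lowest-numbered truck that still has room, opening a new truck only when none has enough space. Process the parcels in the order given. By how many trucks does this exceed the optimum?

1

First-Fit: [112] [76,23] [89] [49,47] [78] [92] [97] [71] [105] [64] → 10 trucks.
9 parcels exceed 60 kg (half the capacity), and no two of those can share a truck, so at least 9 trucks are needed.
An optimal packing achieves that bound: [112] [105] [97,23] [92] [89] [78] [76] [71,49] [64,47] → 9 trucks.
Excess: 10 − 9 = 1.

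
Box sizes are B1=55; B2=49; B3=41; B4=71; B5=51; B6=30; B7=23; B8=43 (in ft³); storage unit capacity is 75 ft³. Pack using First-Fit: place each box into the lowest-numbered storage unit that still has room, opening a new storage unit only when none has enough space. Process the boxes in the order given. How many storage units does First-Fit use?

6

Put B1 (55 ft³) in storage unit 1; 20 ft³ remain.
Put B2 (49 ft³) in storage unit 2; 26 ft³ remain.
Put B3 (41 ft³) in storage unit 3; 34 ft³ remain.
Put B4 (71 ft³) in storage unit 4; 4 ft³ remain.
Put B5 (51 ft³) in storage unit 5; 24 ft³ remain.
Put B6 (30 ft³) in storage unit 3; 4 ft³ remain.
Put B7 (23 ft³) in storage unit 2; 3 ft³ remain.
Put B8 (43 ft³) in storage unit 6; 32 ft³ remain.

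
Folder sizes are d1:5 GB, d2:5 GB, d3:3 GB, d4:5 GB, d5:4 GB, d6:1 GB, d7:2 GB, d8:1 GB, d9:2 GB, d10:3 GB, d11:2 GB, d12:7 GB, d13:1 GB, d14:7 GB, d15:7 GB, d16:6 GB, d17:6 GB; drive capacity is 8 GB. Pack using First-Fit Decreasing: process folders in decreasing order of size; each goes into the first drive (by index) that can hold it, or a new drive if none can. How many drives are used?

9

Sorted descending: 7, 7, 7, 6, 6, 5, 5, 5, 4, 3, 3, 2, 2, 2, 1, 1, 1.
7 GB → drive 1 (remaining 1 GB)
7 GB → drive 2 (remaining 1 GB)
7 GB → drive 3 (remaining 1 GB)
6 GB → drive 4 (remaining 2 GB)
6 GB → drive 5 (remaining 2 GB)
5 GB → drive 6 (remaining 3 GB)
5 GB → drive 7 (remaining 3 GB)
5 GB → drive 8 (remaining 3 GB)
4 GB → drive 9 (remaining 4 GB)
3 GB → drive 6 (remaining 0 GB)
3 GB → drive 7 (remaining 0 GB)
2 GB → drive 4 (remaining 0 GB)
2 GB → drive 5 (remaining 0 GB)
2 GB → drive 8 (remaining 1 GB)
1 GB → drive 1 (remaining 0 GB)
1 GB → drive 2 (remaining 0 GB)
1 GB → drive 3 (remaining 0 GB)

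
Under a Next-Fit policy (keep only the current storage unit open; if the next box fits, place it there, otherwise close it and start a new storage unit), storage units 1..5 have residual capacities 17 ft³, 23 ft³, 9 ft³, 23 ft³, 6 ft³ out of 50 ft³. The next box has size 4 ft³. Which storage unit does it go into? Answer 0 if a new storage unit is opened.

Next-Fit only looks at storage unit 5, which has 6 ft³ free.
4 ft³ fits there.

5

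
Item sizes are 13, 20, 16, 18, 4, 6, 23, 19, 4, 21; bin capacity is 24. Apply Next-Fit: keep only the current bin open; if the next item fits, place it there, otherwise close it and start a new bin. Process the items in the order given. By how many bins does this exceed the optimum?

Next-Fit: [13] [20] [16] [18,4] [6] [23] [19,4] [21] → 8 bins.
7 items exceed 12 (half the capacity), and no two of those can share a bin, so at least 7 bins are needed.
An optimal packing achieves that bound: [23] [21] [20,4] [19,4] [18,6] [16] [13] → 7 bins.
Excess: 8 − 7 = 1.

1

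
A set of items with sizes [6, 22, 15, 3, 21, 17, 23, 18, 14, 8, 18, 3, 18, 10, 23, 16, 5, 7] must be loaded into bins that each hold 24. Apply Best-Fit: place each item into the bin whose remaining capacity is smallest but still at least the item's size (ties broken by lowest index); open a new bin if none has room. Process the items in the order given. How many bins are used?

12 bins

bin 1: place 6, 18 left
bin 2: place 22, 2 left
bin 1: place 15, 3 left
bin 1: place 3, 0 left
bin 3: place 21, 3 left
bin 4: place 17, 7 left
bin 5: place 23, 1 left
bin 6: place 18, 6 left
bin 7: place 14, 10 left
bin 7: place 8, 2 left
bin 8: place 18, 6 left
bin 3: place 3, 0 left
bin 9: place 18, 6 left
bin 10: place 10, 14 left
bin 11: place 23, 1 left
bin 12: place 16, 8 left
bin 6: place 5, 1 left
bin 4: place 7, 0 left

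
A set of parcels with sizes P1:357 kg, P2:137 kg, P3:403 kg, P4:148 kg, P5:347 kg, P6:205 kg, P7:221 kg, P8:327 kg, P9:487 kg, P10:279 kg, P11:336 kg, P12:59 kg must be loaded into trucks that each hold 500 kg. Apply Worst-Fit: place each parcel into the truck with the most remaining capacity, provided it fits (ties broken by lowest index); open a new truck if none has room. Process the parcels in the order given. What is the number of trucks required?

Put P1 (357 kg) in truck 1; 143 kg remain.
Put P2 (137 kg) in truck 1; 6 kg remain.
Put P3 (403 kg) in truck 2; 97 kg remain.
Put P4 (148 kg) in truck 3; 352 kg remain.
Put P5 (347 kg) in truck 3; 5 kg remain.
Put P6 (205 kg) in truck 4; 295 kg remain.
Put P7 (221 kg) in truck 4; 74 kg remain.
Put P8 (327 kg) in truck 5; 173 kg remain.
Put P9 (487 kg) in truck 6; 13 kg remain.
Put P10 (279 kg) in truck 7; 221 kg remain.
Put P11 (336 kg) in truck 8; 164 kg remain.
Put P12 (59 kg) in truck 7; 162 kg remain.
Final trucks: [357,137] [403] [148,347] [205,221] [327] [487] [279,59] [336].

8 trucks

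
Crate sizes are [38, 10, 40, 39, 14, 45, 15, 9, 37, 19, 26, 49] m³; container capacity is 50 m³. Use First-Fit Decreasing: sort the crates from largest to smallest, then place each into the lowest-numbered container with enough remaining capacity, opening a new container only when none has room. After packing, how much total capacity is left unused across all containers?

Sorted descending: 49, 45, 40, 39, 38, 37, 26, 19, 15, 14, 10, 9.
Put 49 m³ in container 1; 1 m³ remain.
Put 45 m³ in container 2; 5 m³ remain.
Put 40 m³ in container 3; 10 m³ remain.
Put 39 m³ in container 4; 11 m³ remain.
Put 38 m³ in container 5; 12 m³ remain.
Put 37 m³ in container 6; 13 m³ remain.
Put 26 m³ in container 7; 24 m³ remain.
Put 19 m³ in container 7; 5 m³ remain.
Put 15 m³ in container 8; 35 m³ remain.
Put 14 m³ in container 8; 21 m³ remain.
Put 10 m³ in container 3; 0 m³ remain.
Put 9 m³ in container 4; 2 m³ remain.
8 containers × 50 m³ = 400 m³; used 341 m³; unused 59 m³.

59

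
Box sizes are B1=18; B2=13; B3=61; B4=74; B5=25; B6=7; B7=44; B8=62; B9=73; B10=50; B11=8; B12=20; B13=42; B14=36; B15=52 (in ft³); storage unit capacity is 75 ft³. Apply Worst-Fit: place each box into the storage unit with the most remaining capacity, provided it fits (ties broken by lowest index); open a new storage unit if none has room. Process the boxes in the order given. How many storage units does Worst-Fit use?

10 storage units

B1 (18 ft³) → storage unit 1 (remaining 57 ft³)
B2 (13 ft³) → storage unit 1 (remaining 44 ft³)
B3 (61 ft³) → storage unit 2 (remaining 14 ft³)
B4 (74 ft³) → storage unit 3 (remaining 1 ft³)
B5 (25 ft³) → storage unit 1 (remaining 19 ft³)
B6 (7 ft³) → storage unit 1 (remaining 12 ft³)
B7 (44 ft³) → storage unit 4 (remaining 31 ft³)
B8 (62 ft³) → storage unit 5 (remaining 13 ft³)
B9 (73 ft³) → storage unit 6 (remaining 2 ft³)
B10 (50 ft³) → storage unit 7 (remaining 25 ft³)
B11 (8 ft³) → storage unit 4 (remaining 23 ft³)
B12 (20 ft³) → storage unit 7 (remaining 5 ft³)
B13 (42 ft³) → storage unit 8 (remaining 33 ft³)
B14 (36 ft³) → storage unit 9 (remaining 39 ft³)
B15 (52 ft³) → storage unit 10 (remaining 23 ft³)
Final storage units: [18,13,25,7] [61] [74] [44,8] [62] [73] [50,20] [42] [36] [52].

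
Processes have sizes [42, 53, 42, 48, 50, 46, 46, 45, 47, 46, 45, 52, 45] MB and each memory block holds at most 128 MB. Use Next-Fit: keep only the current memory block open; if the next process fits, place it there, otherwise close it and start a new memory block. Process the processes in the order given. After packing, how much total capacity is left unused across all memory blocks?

289

Put 42 MB in memory block 1; 86 MB remain.
Put 53 MB in memory block 1; 33 MB remain.
Put 42 MB in memory block 2; 86 MB remain.
Put 48 MB in memory block 2; 38 MB remain.
Put 50 MB in memory block 3; 78 MB remain.
Put 46 MB in memory block 3; 32 MB remain.
Put 46 MB in memory block 4; 82 MB remain.
Put 45 MB in memory block 4; 37 MB remain.
Put 47 MB in memory block 5; 81 MB remain.
Put 46 MB in memory block 5; 35 MB remain.
Put 45 MB in memory block 6; 83 MB remain.
Put 52 MB in memory block 6; 31 MB remain.
Put 45 MB in memory block 7; 83 MB remain.
7 memory blocks × 128 MB = 896 MB; used 607 MB; unused 289 MB.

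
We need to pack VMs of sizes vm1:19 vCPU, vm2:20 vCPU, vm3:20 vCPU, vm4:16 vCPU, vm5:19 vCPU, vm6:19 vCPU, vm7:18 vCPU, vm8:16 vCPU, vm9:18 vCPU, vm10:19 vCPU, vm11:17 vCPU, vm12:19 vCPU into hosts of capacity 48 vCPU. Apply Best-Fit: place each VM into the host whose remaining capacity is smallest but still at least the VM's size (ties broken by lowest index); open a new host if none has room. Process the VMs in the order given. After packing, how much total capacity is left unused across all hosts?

host 1: place vm1 (19 vCPU), 29 vCPU left
host 1: place vm2 (20 vCPU), 9 vCPU left
host 2: place vm3 (20 vCPU), 28 vCPU left
host 2: place vm4 (16 vCPU), 12 vCPU left
host 3: place vm5 (19 vCPU), 29 vCPU left
host 3: place vm6 (19 vCPU), 10 vCPU left
host 4: place vm7 (18 vCPU), 30 vCPU left
host 4: place vm8 (16 vCPU), 14 vCPU left
host 5: place vm9 (18 vCPU), 30 vCPU left
host 5: place vm10 (19 vCPU), 11 vCPU left
host 6: place vm11 (17 vCPU), 31 vCPU left
host 6: place vm12 (19 vCPU), 12 vCPU left
6 hosts × 48 vCPU = 288 vCPU; used 220 vCPU; unused 68 vCPU.

68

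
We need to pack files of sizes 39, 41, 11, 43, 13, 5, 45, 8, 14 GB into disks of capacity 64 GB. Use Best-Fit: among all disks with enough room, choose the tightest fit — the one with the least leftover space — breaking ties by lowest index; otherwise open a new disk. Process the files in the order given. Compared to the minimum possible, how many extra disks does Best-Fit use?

0

Best-Fit: [39] [41,11,8] [43,13,5] [45,14] → 4 disks.
Total size 219 GB; any packing needs at least ⌈219/64⌉ = 4 disks.
So 4 is already optimal.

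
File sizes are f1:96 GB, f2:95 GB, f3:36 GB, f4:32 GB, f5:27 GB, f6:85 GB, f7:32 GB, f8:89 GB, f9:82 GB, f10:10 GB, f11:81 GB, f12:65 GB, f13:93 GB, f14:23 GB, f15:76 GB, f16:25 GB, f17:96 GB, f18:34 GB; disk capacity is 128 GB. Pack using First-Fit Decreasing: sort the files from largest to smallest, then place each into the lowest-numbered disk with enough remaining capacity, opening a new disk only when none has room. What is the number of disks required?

10

Sorted descending: 96, 96, 95, 93, 89, 85, 82, 81, 76, 65, 36, 34, 32, 32, 27, 25, 23, 10.
disk 1: place 96 GB, 32 GB left
disk 2: place 96 GB, 32 GB left
disk 3: place 95 GB, 33 GB left
disk 4: place 93 GB, 35 GB left
disk 5: place 89 GB, 39 GB left
disk 6: place 85 GB, 43 GB left
disk 7: place 82 GB, 46 GB left
disk 8: place 81 GB, 47 GB left
disk 9: place 76 GB, 52 GB left
disk 10: place 65 GB, 63 GB left
disk 5: place 36 GB, 3 GB left
disk 4: place 34 GB, 1 GB left
disk 1: place 32 GB, 0 GB left
disk 2: place 32 GB, 0 GB left
disk 3: place 27 GB, 6 GB left
disk 6: place 25 GB, 18 GB left
disk 7: place 23 GB, 23 GB left
disk 6: place 10 GB, 8 GB left
Final disks: [96,32] [96,32] [95,27] [93,34] [89,36] [85,25,10] [82,23] [81] [76] [65].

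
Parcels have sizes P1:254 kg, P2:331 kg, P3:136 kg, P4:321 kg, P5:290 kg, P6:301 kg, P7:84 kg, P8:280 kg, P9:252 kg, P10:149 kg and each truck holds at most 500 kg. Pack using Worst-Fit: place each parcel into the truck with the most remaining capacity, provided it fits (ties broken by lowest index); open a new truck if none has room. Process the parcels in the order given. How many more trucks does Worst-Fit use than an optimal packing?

Worst-Fit: [254,136] [331] [321] [290,84] [301] [280] [252,149] → 7 trucks.
7 parcels exceed 250 kg (half the capacity), and no two of those can share a truck, so at least 7 trucks are needed.
So 7 is already optimal.

0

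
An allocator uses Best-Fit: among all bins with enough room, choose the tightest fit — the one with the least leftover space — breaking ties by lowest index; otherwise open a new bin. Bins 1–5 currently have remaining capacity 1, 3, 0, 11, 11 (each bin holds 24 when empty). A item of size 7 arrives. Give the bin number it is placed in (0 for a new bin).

4

Bins with room: bin 4 (11), bin 5 (11).
Tightest fit is bin 4 with 11 free.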